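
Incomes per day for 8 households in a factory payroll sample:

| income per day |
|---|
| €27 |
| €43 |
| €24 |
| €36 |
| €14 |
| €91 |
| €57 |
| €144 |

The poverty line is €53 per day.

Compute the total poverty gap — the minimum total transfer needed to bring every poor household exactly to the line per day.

€121

Incomes under z: €14, €24, €27, €36, €43 (q = 5 of N = 8).
Individual gaps: 53−14 = 39; 53−24 = 29; 53−27 = 26; 53−36 = 17; 53−43 = 10.
Aggregate gap = €121.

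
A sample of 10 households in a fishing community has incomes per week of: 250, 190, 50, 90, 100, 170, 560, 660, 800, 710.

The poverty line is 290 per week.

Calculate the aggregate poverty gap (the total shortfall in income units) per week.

Below z: 50, 90, 100, 170, 190, 250 (q = 6 of N = 10).
Individual gaps: 290−50 = 240; 290−90 = 200; 290−100 = 190; 290−170 = 120; 290−190 = 100; 290−250 = 40.
Aggregate gap = 890.

890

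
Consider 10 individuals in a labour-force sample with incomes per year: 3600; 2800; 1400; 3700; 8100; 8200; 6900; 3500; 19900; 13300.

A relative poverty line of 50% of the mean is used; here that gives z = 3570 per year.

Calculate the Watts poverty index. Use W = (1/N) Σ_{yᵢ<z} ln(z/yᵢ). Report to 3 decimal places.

0.120

Incomes under z: 1400, 2800, 3500 (q = 3 of N = 10).
Log shortfalls: ln(3570/1400) = 0.9361; ln(3570/2800) = 0.2429; ln(3570/3500) = 0.0198.
W = 1.198842 / 10 = 0.120.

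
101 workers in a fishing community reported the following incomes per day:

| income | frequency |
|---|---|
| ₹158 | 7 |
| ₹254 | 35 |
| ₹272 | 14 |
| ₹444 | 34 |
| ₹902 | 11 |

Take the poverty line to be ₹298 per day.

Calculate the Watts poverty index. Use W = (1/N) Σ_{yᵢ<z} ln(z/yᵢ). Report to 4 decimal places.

0.1120

Below z: 7×₹158, 35×₹254, 14×₹272 (q = 56 of N = 101).
Log gaps: ln(298/158) = 0.6345 (×7); ln(298/254) = 0.1598 (×35); ln(298/272) = 0.0913 (×14).
W = 11.311142 / 101 = 0.1120.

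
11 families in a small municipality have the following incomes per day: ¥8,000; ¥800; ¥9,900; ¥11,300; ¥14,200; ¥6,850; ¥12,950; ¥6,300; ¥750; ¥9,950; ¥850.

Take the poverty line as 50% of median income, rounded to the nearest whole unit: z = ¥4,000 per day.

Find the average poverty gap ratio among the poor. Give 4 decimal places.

Below the line: ¥750, ¥800, ¥850 (q = 3 of N = 11).
Relative gaps: 0.8125, 0.8000, 0.7875; sum = 2.400000.
The income-gap ratio divides by q (the poor only): 2.400000 / 3 = 0.8000.

0.8000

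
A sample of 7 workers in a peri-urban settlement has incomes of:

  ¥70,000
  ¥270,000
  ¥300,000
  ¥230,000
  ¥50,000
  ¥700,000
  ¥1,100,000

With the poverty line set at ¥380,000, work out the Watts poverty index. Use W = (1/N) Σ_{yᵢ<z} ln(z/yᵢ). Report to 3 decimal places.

Poor units: ¥50,000, ¥70,000, ¥230,000, ¥270,000, ¥300,000 (q = 5 of N = 7).
ln(z/y) terms: ln(380000/50000) = 2.0281; ln(380000/70000) = 1.6917; ln(380000/230000) = 0.5021; ln(380000/270000) = 0.3417; ln(380000/300000) = 0.2364.
W = 4.800054 / 7 = 0.686.

0.686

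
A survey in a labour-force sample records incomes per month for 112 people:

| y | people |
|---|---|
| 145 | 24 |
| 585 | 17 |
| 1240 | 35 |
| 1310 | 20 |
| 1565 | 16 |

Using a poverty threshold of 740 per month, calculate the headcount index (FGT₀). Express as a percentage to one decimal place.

36.6%

41 of the 112 people have income below 740.
H = 41/112 = 36.6%.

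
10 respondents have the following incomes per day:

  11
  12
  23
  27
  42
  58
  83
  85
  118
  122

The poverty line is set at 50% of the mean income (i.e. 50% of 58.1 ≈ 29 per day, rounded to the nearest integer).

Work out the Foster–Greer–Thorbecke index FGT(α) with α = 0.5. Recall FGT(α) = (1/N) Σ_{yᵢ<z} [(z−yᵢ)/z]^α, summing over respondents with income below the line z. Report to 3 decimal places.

0.227

Below the line: 11, 12, 23, 27 (q = 4 of N = 10).
Gap ratios (z−y)/z: (29−11)/29 = 0.6207; (29−12)/29 = 0.5862; (29−23)/29 = 0.2069; (29−27)/29 = 0.0690.
Raised to α = 0.5: 0.78784; 0.76564; 0.45486; 0.26261.
Sum = 2.270952; FGT(0.5) = 2.270952 / 10 = 0.227.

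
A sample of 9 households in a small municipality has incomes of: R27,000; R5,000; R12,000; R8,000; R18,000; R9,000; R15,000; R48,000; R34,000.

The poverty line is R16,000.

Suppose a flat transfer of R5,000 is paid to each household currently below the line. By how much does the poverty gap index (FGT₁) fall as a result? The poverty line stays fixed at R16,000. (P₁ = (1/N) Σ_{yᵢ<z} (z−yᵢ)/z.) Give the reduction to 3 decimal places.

0.139

Before: below the line — R5,000, R8,000, R9,000, R12,000, R15,000; poverty gap index (FGT₁) = 0.21528.
After the R5,000 transfer: below the line — R10,000, R13,000, R14,000; poverty gap index (FGT₁) = 0.07639.
Reduction = 0.21528 − 0.07639 = 0.139.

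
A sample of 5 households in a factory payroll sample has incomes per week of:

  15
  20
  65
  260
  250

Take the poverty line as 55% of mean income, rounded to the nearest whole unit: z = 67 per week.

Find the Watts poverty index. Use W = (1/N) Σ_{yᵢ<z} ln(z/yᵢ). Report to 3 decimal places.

Incomes under z: 15, 20, 65 (q = 3 of N = 5).
Log shortfalls: ln(67/15) = 1.4966; ln(67/20) = 1.2090; ln(67/65) = 0.0303.
W = 2.735908 / 5 = 0.547.

0.547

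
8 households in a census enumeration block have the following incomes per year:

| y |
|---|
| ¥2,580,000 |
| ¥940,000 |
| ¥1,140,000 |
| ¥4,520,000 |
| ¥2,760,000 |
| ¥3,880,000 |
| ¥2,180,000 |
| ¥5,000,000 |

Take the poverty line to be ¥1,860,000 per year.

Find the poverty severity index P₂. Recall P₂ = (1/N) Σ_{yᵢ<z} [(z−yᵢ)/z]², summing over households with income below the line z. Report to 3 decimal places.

Below the line: ¥940,000, ¥1,140,000 (q = 2 of N = 8).
Relative gaps: (1860000−940000)/1860000 = 0.4946; (1860000−1140000)/1860000 = 0.3871.
Squared: 0.2447; 0.1498.
Sum = 0.394496; P₂ = 0.394496 / 8 = 0.049.

0.049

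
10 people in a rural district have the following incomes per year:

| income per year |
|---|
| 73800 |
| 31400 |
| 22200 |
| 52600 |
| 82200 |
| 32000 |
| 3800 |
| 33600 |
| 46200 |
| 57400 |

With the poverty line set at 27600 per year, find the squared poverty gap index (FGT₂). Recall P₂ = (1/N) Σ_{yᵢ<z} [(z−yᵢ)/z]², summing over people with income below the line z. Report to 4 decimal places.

0.0782

Poor units: 3800, 22200 (q = 2 of N = 10).
Relative gaps: (27600−3800)/27600 = 0.8623; (27600−22200)/27600 = 0.1957.
Squared: 0.7436; 0.0383.
Sum = 0.781874; P₂ = 0.781874 / 10 = 0.0782.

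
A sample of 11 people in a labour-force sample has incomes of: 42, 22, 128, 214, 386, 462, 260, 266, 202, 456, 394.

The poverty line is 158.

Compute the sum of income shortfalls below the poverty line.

Incomes under z: 22, 42, 128 (q = 3 of N = 11).
Individual gaps: 158−22 = 136; 158−42 = 116; 158−128 = 30.
Aggregate gap = 282.

282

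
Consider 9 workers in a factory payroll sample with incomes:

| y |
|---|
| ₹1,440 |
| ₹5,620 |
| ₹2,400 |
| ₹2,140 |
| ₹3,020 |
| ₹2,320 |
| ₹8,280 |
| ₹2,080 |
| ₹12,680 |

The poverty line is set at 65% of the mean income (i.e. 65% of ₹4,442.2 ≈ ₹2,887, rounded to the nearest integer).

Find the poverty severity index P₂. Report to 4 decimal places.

Incomes under z: ₹1,440, ₹2,080, ₹2,140, ₹2,320, ₹2,400 (q = 5 of N = 9).
Shortfall ratios: (2887−1440)/2887 = 0.5012; (2887−2080)/2887 = 0.2795; (2887−2140)/2887 = 0.2587; (2887−2320)/2887 = 0.1964; (2887−2400)/2887 = 0.1687.
Squared: 0.2512; 0.0781; 0.0669; 0.0386; 0.0285.
Sum = 0.463327; P₂ = 0.463327 / 9 = 0.0515.

0.0515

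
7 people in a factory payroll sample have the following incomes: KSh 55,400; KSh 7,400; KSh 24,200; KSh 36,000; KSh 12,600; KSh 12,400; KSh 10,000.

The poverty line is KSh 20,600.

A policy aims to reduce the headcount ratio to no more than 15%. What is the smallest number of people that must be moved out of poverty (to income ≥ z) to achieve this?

3

Currently q = 4 of N = 7 are below the line (H = 0.571).
A headcount ratio of at most 15% allows at most ⌊0.15 × 7⌋ = 1 poor people.
So at least 4 − 1 = 3 must be lifted.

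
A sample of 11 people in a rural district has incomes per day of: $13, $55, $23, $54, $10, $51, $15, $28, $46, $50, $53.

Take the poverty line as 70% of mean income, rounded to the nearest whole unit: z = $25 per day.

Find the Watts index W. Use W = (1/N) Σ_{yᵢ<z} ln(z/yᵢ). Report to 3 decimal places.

0.197

Below the line: $10, $13, $15, $23 (q = 4 of N = 11).
ln(z/y) terms: ln(25/10) = 0.9163; ln(25/13) = 0.6539; ln(25/15) = 0.5108; ln(25/23) = 0.0834.
W = 2.164424 / 11 = 0.197.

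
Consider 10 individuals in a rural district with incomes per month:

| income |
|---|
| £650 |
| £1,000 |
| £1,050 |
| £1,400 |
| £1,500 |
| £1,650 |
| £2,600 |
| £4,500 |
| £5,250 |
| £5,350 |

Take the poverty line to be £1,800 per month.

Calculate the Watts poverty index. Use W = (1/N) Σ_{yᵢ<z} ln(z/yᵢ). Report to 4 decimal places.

Below z: £650, £1,000, £1,050, £1,400, £1,500, £1,650 (q = 6 of N = 10).
Log shortfalls: ln(1800/650) = 1.0186; ln(1800/1000) = 0.5878; ln(1800/1050) = 0.5390; ln(1800/1400) = 0.2513; ln(1800/1500) = 0.1823; ln(1800/1650) = 0.0870.
W = 2.666000 / 10 = 0.2666.

0.2666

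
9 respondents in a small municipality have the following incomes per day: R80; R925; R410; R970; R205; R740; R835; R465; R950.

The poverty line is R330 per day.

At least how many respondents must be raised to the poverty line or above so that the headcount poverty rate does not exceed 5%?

2

2 of the 9 respondents are poor, so H = 2/9 = 0.222.
A headcount ratio of at most 5% allows at most ⌊0.05 × 9⌋ = 0 poor respondents.
So at least 2 − 0 = 2 must be lifted.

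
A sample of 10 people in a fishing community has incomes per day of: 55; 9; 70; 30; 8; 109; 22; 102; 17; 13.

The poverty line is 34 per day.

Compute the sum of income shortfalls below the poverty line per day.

Incomes under z: 8, 9, 13, 17, 22, 30 (q = 6 of N = 10).
Individual gaps: 34−8 = 26; 34−9 = 25; 34−13 = 21; 34−17 = 17; 34−22 = 12; 34−30 = 4.
Aggregate gap = 105.

105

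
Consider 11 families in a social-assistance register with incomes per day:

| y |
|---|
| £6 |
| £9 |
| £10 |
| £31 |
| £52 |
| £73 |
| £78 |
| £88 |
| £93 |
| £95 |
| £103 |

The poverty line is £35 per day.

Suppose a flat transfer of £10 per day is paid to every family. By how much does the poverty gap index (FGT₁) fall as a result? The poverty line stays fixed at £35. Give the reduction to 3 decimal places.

0.088

Before: below the line — £6, £9, £10, £31; poverty gap index (FGT₁) = 0.21818.
After the £10 transfer: below the line — £16, £19, £20; poverty gap index (FGT₁) = 0.12987.
Reduction = 0.21818 − 0.12987 = 0.088.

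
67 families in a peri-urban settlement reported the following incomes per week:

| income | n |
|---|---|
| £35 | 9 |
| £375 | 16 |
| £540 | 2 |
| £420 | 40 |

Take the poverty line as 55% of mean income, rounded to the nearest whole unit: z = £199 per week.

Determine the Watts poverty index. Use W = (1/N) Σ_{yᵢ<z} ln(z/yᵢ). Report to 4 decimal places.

0.2335

Below z: 9×£35 (q = 9 of N = 67).
Log shortfalls: ln(199/35) = 1.7380 (×9).
W = 15.641611 / 67 = 0.2335.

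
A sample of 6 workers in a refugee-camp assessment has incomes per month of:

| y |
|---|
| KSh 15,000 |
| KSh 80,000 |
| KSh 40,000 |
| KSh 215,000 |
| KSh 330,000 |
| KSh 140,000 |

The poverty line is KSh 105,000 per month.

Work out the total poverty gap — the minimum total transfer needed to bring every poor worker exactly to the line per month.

KSh 180,000

Below z: KSh 15,000, KSh 40,000, KSh 80,000 (q = 3 of N = 6).
Individual gaps: 105000−15000 = 90000; 105000−40000 = 65000; 105000−80000 = 25000.
Aggregate gap = KSh 180,000.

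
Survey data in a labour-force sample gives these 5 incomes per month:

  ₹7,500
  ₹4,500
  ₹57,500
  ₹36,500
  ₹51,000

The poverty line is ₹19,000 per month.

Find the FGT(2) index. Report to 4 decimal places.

Poor units: ₹4,500, ₹7,500 (q = 2 of N = 5).
Normalized shortfalls: (19000−4500)/19000 = 0.7632; (19000−7500)/19000 = 0.6053.
Squared: 0.5824; 0.3663.
Sum = 0.948753; P₂ = 0.948753 / 5 = 0.1898.

0.1898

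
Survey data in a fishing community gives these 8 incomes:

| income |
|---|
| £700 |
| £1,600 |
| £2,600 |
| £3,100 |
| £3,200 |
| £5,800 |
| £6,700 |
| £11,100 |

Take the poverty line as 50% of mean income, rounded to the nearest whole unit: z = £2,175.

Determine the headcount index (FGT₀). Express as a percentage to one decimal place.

25.0%

2 of the 8 households have income below £2,175.
H = 2/8 = 25.0%.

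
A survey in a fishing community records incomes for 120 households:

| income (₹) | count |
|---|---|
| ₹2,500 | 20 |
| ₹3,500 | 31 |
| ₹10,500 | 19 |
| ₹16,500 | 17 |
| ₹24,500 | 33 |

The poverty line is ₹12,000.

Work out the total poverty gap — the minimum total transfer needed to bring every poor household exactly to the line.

Below z: 20×₹2,500, 31×₹3,500, 19×₹10,500 (q = 70 of N = 120).
Individual gaps: 20×(12000−2500) = 190000; 31×(12000−3500) = 263500; 19×(12000−10500) = 28500.
Aggregate gap = ₹482,000.

₹482,000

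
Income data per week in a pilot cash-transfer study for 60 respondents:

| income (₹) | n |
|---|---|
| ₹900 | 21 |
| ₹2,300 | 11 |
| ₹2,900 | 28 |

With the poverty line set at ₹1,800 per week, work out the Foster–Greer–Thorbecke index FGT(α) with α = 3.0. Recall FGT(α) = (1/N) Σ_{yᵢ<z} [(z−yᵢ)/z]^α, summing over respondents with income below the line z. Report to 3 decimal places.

0.044

Poor units: 21×₹900 (q = 21 of N = 60).
Shortfall ratios: (1800−900)/1800 = 0.5000 (×21).
Raised to α = 3.0: 0.12500 (×21).
Sum = 2.625000; FGT(3.0) = 2.625000 / 60 = 0.044.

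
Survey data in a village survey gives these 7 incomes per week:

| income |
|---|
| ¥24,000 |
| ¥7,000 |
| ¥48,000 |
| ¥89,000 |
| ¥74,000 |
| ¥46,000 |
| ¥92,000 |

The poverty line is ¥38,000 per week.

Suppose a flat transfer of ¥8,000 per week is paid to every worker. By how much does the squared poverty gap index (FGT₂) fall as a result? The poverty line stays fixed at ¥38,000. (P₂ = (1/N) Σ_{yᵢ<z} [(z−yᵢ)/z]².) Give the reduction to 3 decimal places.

0.059

Before: below the line — ¥7,000, ¥24,000; squared poverty gap index (FGT₂) = 0.11446.
After the ¥8,000 transfer: below the line — ¥15,000, ¥32,000; squared poverty gap index (FGT₂) = 0.05590.
Reduction = 0.11446 − 0.05590 = 0.059.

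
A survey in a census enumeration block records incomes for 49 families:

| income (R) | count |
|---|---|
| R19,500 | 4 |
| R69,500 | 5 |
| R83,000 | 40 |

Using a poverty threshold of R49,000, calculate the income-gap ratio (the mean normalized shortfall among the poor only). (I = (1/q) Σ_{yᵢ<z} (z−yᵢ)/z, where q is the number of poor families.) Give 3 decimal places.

0.602

Below z: 4×R19,500 (q = 4 of N = 49).
Relative gaps: 0.6020 (×4); sum = 2.408163.
I averages over the q = 4 poor units only: 2.408163 / 4 = 0.602.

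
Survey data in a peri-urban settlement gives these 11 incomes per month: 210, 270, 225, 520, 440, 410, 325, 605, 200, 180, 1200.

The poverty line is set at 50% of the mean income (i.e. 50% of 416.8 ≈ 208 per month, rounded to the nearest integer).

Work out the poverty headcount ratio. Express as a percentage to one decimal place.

18.2%

2 of the 11 people have income below 208.
H = 2/11 = 18.2%.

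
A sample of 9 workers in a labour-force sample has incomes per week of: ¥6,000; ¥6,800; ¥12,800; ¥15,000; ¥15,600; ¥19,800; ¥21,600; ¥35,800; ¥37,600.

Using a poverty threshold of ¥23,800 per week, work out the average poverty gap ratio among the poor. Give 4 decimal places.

Below the line: ¥6,000, ¥6,800, ¥12,800, ¥15,000, ¥15,600, ¥19,800, ¥21,600 (q = 7 of N = 9).
Relative gaps: 0.7479, 0.7143, 0.4622, 0.3697, 0.3445, 0.1681, 0.0924; sum = 2.899160.
The income-gap ratio divides by q (the poor only): 2.899160 / 7 = 0.4142.

0.4142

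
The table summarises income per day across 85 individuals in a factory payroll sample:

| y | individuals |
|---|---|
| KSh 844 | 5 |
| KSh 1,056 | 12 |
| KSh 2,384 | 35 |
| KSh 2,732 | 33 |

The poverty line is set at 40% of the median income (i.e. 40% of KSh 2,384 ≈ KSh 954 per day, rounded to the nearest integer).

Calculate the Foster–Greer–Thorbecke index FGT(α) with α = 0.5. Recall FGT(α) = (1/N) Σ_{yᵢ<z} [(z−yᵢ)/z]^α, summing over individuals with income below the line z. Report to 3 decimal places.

0.020

Below the line: 5×KSh 844 (q = 5 of N = 85).
Normalized shortfalls: (954−844)/954 = 0.1153 (×5).
Raised to α = 0.5: 0.33956 (×5).
Sum = 1.697822; FGT(0.5) = 1.697822 / 85 = 0.020.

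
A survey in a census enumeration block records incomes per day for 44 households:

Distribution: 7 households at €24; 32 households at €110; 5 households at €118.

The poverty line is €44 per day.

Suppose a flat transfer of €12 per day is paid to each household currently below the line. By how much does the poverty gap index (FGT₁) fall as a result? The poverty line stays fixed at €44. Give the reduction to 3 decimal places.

0.043

Before: below the line — 7×€24; poverty gap index (FGT₁) = 0.07231.
After the €12 transfer: below the line — 7×€36; poverty gap index (FGT₁) = 0.02893.
Reduction = 0.07231 − 0.02893 = 0.043.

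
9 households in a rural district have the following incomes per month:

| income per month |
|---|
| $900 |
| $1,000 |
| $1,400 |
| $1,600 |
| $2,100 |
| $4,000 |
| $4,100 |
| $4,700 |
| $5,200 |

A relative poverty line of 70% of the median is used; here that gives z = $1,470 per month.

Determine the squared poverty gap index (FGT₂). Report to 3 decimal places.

0.028

Below the line: $900, $1,000, $1,400 (q = 3 of N = 9).
Shortfall ratios: (1470−900)/1470 = 0.3878; (1470−1000)/1470 = 0.3197; (1470−1400)/1470 = 0.0476.
Squared: 0.1504; 0.1022; 0.0023.
Sum = 0.254848; P₂ = 0.254848 / 9 = 0.028.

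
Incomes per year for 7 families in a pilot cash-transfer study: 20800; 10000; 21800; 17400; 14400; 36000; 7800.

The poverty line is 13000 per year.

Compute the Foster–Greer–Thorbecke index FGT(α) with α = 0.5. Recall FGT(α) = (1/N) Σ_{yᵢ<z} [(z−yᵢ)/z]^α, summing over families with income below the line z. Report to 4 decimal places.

Poor units: 7800, 10000 (q = 2 of N = 7).
Gap ratios (z−y)/z: (13000−7800)/13000 = 0.4000; (13000−10000)/13000 = 0.2308.
Raised to α = 0.5: 0.63246; 0.48038.
Sum = 1.112840; FGT(0.5) = 1.112840 / 7 = 0.1590.

0.1590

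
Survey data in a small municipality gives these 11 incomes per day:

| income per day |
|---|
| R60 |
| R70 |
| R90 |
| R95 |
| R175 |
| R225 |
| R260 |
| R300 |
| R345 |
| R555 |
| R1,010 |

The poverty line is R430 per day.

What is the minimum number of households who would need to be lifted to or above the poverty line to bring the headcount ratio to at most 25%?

7

9 of the 11 households are poor, so H = 9/11 = 0.818.
A headcount ratio of at most 25% allows at most ⌊0.25 × 11⌋ = 2 poor households.
So at least 9 − 2 = 7 must be lifted.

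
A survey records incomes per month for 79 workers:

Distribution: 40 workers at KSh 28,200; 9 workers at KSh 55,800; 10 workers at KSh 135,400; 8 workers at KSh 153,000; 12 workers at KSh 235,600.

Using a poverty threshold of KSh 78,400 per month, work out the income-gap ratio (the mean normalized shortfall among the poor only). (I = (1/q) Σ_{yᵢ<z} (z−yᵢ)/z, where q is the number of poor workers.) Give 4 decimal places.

Incomes under z: 40×KSh 28,200, 9×KSh 55,800 (q = 49 of N = 79).
Relative gaps: 0.6403 (×40), 0.2883 (×9); sum = 28.206633.
I averages over the q = 49 poor units only: 28.206633 / 49 = 0.5756.

0.5756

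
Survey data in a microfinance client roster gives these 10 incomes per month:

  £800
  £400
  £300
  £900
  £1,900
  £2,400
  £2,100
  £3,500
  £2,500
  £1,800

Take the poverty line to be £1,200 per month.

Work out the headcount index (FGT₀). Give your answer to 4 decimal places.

4 of the 10 respondents have income below £1,200.
H = 4/10 = 0.4000.

0.4000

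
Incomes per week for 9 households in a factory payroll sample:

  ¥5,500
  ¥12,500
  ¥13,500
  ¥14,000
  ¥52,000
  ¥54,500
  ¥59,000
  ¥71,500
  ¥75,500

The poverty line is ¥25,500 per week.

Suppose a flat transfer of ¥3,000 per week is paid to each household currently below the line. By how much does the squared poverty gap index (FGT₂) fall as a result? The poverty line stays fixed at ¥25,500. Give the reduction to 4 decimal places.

0.0518

Before: below the line — ¥5,500, ¥12,500, ¥13,500, ¥14,000; squared poverty gap index (FGT₂) = 0.144432.
After the ¥3,000 transfer: below the line — ¥8,500, ¥15,500, ¥16,500, ¥17,000; squared poverty gap index (FGT₂) = 0.092657.
Reduction = 0.144432 − 0.092657 = 0.0518.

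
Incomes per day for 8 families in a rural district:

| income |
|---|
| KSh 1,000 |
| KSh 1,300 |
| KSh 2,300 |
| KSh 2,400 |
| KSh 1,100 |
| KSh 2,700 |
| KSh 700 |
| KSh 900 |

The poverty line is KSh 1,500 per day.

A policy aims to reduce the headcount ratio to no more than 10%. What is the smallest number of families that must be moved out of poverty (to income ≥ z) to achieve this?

Currently q = 5 of N = 8 are below the line (H = 0.625).
A headcount ratio of at most 10% allows at most ⌊0.10 × 8⌋ = 0 poor families.
So at least 5 − 0 = 5 must be lifted.

5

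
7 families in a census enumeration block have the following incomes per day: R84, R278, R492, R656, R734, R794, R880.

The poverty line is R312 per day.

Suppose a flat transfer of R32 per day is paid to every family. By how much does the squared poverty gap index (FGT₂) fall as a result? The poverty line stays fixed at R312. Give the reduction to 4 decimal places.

Before: below the line — R84, R278; squared poverty gap index (FGT₂) = 0.077986.
After the R32 transfer: below the line — R116, R310; squared poverty gap index (FGT₂) = 0.056383.
Reduction = 0.077986 − 0.056383 = 0.0216.

0.0216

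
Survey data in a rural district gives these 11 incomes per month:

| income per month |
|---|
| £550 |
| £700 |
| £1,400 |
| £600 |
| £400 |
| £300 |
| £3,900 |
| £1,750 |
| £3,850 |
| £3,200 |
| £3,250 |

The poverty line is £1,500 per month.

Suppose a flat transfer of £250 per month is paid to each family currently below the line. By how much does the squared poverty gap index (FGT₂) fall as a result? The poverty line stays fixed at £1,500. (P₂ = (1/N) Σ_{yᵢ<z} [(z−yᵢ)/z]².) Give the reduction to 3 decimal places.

0.088

Before: below the line — £300, £400, £550, £600, £700, £1,400; squared poverty gap index (FGT₂) = 0.20253.
After the £250 transfer: below the line — £550, £650, £800, £850, £950; squared poverty gap index (FGT₂) = 0.11475.
Reduction = 0.20253 − 0.11475 = 0.088.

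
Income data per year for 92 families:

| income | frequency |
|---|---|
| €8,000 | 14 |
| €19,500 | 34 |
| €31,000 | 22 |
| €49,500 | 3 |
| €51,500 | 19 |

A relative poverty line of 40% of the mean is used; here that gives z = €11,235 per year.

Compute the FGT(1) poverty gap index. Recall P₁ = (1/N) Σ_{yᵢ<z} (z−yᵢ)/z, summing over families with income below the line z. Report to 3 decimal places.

Incomes under z: 14×€8,000 (q = 14 of N = 92).
Gap ratios (z−y)/z: (11235−8000)/11235 = 0.2879 (×14).
Σ = 4.031153. Dividing by the full population N = 92 gives P₁ = 0.044.

0.044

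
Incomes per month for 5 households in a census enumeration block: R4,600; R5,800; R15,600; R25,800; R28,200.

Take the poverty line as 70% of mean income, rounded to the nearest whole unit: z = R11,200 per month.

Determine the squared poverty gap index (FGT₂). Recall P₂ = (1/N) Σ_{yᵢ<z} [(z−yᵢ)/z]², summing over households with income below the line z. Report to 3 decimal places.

Poor units: R4,600, R5,800 (q = 2 of N = 5).
Normalized shortfalls: (11200−4600)/11200 = 0.5893; (11200−5800)/11200 = 0.4821.
Squared: 0.3473; 0.2325.
Sum = 0.579719; P₂ = 0.579719 / 5 = 0.116.

0.116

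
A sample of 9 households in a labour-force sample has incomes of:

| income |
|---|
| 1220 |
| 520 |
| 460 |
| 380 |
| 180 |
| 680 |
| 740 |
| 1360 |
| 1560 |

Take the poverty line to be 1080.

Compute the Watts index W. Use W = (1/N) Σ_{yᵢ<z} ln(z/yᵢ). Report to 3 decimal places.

Below the line: 180, 380, 460, 520, 680, 740 (q = 6 of N = 9).
ln(z/y) terms: ln(1080/180) = 1.7918; ln(1080/380) = 1.0445; ln(1080/460) = 0.8535; ln(1080/520) = 0.7309; ln(1080/680) = 0.4626; ln(1080/740) = 0.3781.
W = 5.261372 / 9 = 0.585.

0.585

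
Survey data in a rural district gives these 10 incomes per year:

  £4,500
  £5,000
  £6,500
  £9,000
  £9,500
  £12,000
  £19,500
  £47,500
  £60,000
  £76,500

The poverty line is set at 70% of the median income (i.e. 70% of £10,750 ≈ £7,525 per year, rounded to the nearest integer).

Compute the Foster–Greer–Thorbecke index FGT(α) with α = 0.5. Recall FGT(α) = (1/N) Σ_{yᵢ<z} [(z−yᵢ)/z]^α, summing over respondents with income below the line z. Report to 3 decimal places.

0.158

Incomes under z: £4,500, £5,000, £6,500 (q = 3 of N = 10).
Normalized shortfalls: (7525−4500)/7525 = 0.4020; (7525−5000)/7525 = 0.3355; (7525−6500)/7525 = 0.1362.
Raised to α = 0.5: 0.63403; 0.57927; 0.36907.
Sum = 1.582365; FGT(0.5) = 1.582365 / 10 = 0.158.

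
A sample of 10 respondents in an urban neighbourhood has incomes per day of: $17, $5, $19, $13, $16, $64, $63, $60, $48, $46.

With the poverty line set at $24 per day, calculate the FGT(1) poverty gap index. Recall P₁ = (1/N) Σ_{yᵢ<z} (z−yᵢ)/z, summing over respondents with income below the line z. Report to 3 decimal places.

Below z: $5, $13, $16, $17, $19 (q = 5 of N = 10).
Shortfall ratios: (24−5)/24 = 0.7917; (24−13)/24 = 0.4583; (24−16)/24 = 0.3333; (24−17)/24 = 0.2917; (24−19)/24 = 0.2083.
Σ = 2.083333. Dividing by the full population N = 10 gives P₁ = 0.208.

0.208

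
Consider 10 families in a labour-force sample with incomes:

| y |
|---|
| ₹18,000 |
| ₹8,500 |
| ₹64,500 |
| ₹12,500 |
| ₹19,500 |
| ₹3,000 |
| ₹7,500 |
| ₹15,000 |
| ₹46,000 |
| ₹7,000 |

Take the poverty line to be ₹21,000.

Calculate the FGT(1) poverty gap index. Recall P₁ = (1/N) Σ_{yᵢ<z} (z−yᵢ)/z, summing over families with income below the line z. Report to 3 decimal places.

Below the line: ₹3,000, ₹7,000, ₹7,500, ₹8,500, ₹12,500, ₹15,000, ₹18,000, ₹19,500 (q = 8 of N = 10).
Relative gaps: (21000−3000)/21000 = 0.8571; (21000−7000)/21000 = 0.6667; (21000−7500)/21000 = 0.6429; (21000−8500)/21000 = 0.5952; (21000−12500)/21000 = 0.4048; (21000−15000)/21000 = 0.2857; (21000−18000)/21000 = 0.1429; (21000−19500)/21000 = 0.0714.
Sum of shortfalls = 3.666667; P₁ averages over all N: 3.666667 / 10 = 0.367.

0.367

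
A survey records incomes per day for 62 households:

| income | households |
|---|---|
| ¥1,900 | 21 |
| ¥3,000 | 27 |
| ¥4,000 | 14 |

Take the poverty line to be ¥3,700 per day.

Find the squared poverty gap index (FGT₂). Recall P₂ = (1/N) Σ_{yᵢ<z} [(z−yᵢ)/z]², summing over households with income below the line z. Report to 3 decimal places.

Below z: 21×¥1,900, 27×¥3,000 (q = 48 of N = 62).
Relative gaps: (3700−1900)/3700 = 0.4865 (×21); (3700−3000)/3700 = 0.1892 (×27).
Squared: 0.2367 (×21); 0.0358 (×27).
Sum = 5.936450; P₂ = 5.936450 / 62 = 0.096.

0.096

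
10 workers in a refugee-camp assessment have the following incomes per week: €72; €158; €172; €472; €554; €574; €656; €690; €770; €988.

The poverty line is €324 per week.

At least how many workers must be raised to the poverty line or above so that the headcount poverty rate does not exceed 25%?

1

3 of the 10 workers are poor, so H = 3/10 = 0.300.
A headcount ratio of at most 25% allows at most ⌊0.25 × 10⌋ = 2 poor workers.
So at least 3 − 2 = 1 must be lifted.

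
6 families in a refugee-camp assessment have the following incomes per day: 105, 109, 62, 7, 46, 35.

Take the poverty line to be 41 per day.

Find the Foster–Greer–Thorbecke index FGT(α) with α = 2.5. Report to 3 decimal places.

0.106

Poor units: 7, 35 (q = 2 of N = 6).
Normalized shortfalls: (41−7)/41 = 0.8293; (41−35)/41 = 0.1463.
Raised to α = 2.5: 0.62624; 0.00819.
Sum = 0.634428; FGT(2.5) = 0.634428 / 6 = 0.106.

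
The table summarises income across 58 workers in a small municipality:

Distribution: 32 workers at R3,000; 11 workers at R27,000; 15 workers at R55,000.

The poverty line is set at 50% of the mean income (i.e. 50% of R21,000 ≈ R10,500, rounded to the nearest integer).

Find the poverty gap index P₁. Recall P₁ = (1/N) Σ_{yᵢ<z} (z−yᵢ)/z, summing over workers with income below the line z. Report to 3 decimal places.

Incomes under z: 32×R3,000 (q = 32 of N = 58).
Shortfall ratios: (10500−3000)/10500 = 0.7143 (×32).
Sum of shortfalls = 22.857143; P₁ averages over all N: 22.857143 / 58 = 0.394.

0.394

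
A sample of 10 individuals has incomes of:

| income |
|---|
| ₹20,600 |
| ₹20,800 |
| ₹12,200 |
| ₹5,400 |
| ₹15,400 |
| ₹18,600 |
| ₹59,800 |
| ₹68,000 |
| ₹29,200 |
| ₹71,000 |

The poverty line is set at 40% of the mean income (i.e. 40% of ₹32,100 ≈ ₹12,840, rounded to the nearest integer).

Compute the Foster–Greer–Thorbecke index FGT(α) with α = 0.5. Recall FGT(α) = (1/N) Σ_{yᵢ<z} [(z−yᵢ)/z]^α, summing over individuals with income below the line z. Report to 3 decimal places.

Below the line: ₹5,400, ₹12,200 (q = 2 of N = 10).
Shortfall ratios: (12840−5400)/12840 = 0.5794; (12840−12200)/12840 = 0.0498.
Raised to α = 0.5: 0.76121; 0.22326.
Sum = 0.984467; FGT(0.5) = 0.984467 / 10 = 0.098.

0.098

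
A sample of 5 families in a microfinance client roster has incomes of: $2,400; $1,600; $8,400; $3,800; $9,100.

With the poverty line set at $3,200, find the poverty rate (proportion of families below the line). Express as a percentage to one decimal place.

40.0%

2 of the 5 families have income below $3,200.
H = 2/5 = 40.0%.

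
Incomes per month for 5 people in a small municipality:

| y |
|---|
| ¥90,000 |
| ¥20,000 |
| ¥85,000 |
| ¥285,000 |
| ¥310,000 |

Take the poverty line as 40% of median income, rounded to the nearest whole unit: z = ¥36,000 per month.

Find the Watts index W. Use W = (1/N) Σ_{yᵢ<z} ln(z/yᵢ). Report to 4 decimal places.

Poor units: ¥20,000 (q = 1 of N = 5).
Log gaps: ln(36000/20000) = 0.5878.
W = 0.587787 / 5 = 0.1176.

0.1176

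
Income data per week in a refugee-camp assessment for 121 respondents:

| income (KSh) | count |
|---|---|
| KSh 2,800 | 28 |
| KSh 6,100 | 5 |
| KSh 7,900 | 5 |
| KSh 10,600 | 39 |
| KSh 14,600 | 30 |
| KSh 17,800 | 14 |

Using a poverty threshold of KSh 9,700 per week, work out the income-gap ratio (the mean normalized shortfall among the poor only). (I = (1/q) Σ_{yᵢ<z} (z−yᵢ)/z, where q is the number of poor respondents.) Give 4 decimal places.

Incomes under z: 28×KSh 2,800, 5×KSh 6,100, 5×KSh 7,900 (q = 38 of N = 121).
Relative gaps: 0.7113 (×28), 0.3711 (×5), 0.1856 (×5); sum = 22.701031.
I averages over the q = 38 poor units only: 22.701031 / 38 = 0.5974.

0.5974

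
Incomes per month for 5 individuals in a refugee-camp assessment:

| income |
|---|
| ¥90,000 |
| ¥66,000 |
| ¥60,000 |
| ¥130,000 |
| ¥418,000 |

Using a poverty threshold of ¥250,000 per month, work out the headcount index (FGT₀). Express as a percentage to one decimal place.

80.0%

4 of the 5 individuals have income below ¥250,000.
H = 4/5 = 80.0%.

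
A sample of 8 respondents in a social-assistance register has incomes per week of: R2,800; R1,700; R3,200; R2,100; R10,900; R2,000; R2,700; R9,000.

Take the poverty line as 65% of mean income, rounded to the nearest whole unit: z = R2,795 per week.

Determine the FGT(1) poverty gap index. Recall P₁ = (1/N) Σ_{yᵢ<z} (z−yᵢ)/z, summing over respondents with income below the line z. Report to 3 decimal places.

Poor units: R1,700, R2,000, R2,100, R2,700 (q = 4 of N = 8).
Gap ratios (z−y)/z: (2795−1700)/2795 = 0.3918; (2795−2000)/2795 = 0.2844; (2795−2100)/2795 = 0.2487; (2795−2700)/2795 = 0.0340.
Σ = 0.958855. Dividing by the full population N = 8 gives P₁ = 0.120.

0.120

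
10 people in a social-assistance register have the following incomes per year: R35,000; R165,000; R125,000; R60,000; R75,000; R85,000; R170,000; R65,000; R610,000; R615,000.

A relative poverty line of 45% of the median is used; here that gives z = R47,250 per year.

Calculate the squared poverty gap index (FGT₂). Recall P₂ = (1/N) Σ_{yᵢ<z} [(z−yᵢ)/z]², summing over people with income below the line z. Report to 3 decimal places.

Incomes under z: R35,000 (q = 1 of N = 10).
Shortfall ratios: (47250−35000)/47250 = 0.2593.
Squared: 0.0672.
Sum = 0.067215; P₂ = 0.067215 / 10 = 0.007.

0.007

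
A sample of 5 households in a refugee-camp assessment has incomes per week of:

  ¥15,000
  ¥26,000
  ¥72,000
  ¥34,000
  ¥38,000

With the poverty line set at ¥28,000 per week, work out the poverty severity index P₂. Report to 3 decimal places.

Below z: ¥15,000, ¥26,000 (q = 2 of N = 5).
Normalized shortfalls: (28000−15000)/28000 = 0.4643; (28000−26000)/28000 = 0.0714.
Squared: 0.2156; 0.0051.
Sum = 0.220663; P₂ = 0.220663 / 5 = 0.044.

0.044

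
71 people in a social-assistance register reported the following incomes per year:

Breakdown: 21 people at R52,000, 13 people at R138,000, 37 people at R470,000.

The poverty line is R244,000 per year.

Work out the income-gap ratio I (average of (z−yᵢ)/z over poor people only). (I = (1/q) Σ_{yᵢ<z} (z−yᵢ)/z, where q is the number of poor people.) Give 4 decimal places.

Poor units: 21×R52,000, 13×R138,000 (q = 34 of N = 71).
Relative gaps: 0.7869 (×21), 0.4344 (×13); sum = 22.172131.
The income-gap ratio divides by q (the poor only): 22.172131 / 34 = 0.6521.

0.6521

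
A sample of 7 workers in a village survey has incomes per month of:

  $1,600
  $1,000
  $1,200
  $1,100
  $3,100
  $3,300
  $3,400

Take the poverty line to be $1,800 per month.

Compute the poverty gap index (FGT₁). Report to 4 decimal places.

Below the line: $1,000, $1,100, $1,200, $1,600 (q = 4 of N = 7).
Normalized shortfalls: (1800−1000)/1800 = 0.4444; (1800−1100)/1800 = 0.3889; (1800−1200)/1800 = 0.3333; (1800−1600)/1800 = 0.1111.
Sum of shortfalls = 1.277778; P₁ averages over all N: 1.277778 / 7 = 0.1825.

0.1825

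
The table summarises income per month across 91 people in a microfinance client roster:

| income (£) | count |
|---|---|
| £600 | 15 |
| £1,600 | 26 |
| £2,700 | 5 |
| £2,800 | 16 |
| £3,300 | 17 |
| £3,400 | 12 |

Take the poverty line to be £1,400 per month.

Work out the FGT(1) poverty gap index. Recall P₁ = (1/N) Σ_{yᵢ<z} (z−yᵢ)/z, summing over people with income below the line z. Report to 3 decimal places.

0.094

Below the line: 15×£600 (q = 15 of N = 91).
Shortfall ratios: (1400−600)/1400 = 0.5714 (×15).
Σ = 8.571429. Dividing by the full population N = 91 gives P₁ = 0.094.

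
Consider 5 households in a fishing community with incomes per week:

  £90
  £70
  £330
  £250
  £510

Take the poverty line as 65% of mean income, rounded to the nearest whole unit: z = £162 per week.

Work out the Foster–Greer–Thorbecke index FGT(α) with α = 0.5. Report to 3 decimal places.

0.284

Below the line: £70, £90 (q = 2 of N = 5).
Shortfall ratios: (162−70)/162 = 0.5679; (162−90)/162 = 0.4444.
Raised to α = 0.5: 0.75359; 0.66667.
Sum = 1.420259; FGT(0.5) = 1.420259 / 5 = 0.284.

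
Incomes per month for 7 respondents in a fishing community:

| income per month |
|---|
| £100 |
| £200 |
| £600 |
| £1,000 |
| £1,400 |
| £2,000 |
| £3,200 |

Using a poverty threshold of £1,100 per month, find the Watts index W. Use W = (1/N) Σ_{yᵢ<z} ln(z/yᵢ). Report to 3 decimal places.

Poor units: £100, £200, £600, £1,000 (q = 4 of N = 7).
ln(z/y) terms: ln(1100/100) = 2.3979; ln(1100/200) = 1.7047; ln(1100/600) = 0.6061; ln(1100/1000) = 0.0953.
W = 4.804089 / 7 = 0.686.

0.686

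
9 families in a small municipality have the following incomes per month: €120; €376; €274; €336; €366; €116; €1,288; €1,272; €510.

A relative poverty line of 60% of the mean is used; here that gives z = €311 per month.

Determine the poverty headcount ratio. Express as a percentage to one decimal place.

3 of the 9 families have income below €311.
H = 3/9 = 33.3%.

33.3%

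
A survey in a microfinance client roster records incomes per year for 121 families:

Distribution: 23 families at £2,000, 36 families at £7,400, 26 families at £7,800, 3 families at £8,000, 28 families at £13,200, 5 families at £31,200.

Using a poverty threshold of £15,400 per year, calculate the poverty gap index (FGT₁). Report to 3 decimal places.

0.471

Below z: 23×£2,000, 36×£7,400, 26×£7,800, 3×£8,000, 28×£13,200 (q = 116 of N = 121).
Normalized shortfalls: (15400−2000)/15400 = 0.8701 (×23); (15400−7400)/15400 = 0.5195 (×36); (15400−7800)/15400 = 0.4935 (×26); (15400−8000)/15400 = 0.4805 (×3); (15400−13200)/15400 = 0.1429 (×28).
Sum of shortfalls = 56.987013; P₁ averages over all N: 56.987013 / 121 = 0.471.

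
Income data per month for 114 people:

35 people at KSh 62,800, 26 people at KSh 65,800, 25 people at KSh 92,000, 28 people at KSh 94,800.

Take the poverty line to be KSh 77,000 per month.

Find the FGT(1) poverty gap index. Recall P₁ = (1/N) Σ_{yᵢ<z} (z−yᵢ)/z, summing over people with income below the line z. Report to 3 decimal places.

Poor units: 35×KSh 62,800, 26×KSh 65,800 (q = 61 of N = 114).
Relative gaps: (77000−62800)/77000 = 0.1844 (×35); (77000−65800)/77000 = 0.1455 (×26).
Sum of shortfalls = 10.236364; P₁ averages over all N: 10.236364 / 114 = 0.090.

0.090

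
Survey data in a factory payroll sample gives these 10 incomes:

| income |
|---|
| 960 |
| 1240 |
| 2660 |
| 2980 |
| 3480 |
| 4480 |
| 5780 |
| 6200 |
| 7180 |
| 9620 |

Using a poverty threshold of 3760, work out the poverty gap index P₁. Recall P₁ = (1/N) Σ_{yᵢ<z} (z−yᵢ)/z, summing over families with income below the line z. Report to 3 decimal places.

Poor units: 960, 1240, 2660, 2980, 3480 (q = 5 of N = 10).
Gap ratios (z−y)/z: (3760−960)/3760 = 0.7447; (3760−1240)/3760 = 0.6702; (3760−2660)/3760 = 0.2926; (3760−2980)/3760 = 0.2074; (3760−3480)/3760 = 0.0745.
Sum of shortfalls = 1.989362; P₁ averages over all N: 1.989362 / 10 = 0.199.

0.199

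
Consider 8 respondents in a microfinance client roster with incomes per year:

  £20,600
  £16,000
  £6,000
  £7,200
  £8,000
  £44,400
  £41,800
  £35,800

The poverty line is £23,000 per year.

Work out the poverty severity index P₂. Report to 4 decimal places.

Below z: £6,000, £7,200, £8,000, £16,000, £20,600 (q = 5 of N = 8).
Normalized shortfalls: (23000−6000)/23000 = 0.7391; (23000−7200)/23000 = 0.6870; (23000−8000)/23000 = 0.6522; (23000−16000)/23000 = 0.3043; (23000−20600)/23000 = 0.1043.
Squared: 0.5463; 0.4719; 0.4253; 0.0926; 0.0109.
Sum = 1.547070; P₂ = 1.547070 / 8 = 0.1934.

0.1934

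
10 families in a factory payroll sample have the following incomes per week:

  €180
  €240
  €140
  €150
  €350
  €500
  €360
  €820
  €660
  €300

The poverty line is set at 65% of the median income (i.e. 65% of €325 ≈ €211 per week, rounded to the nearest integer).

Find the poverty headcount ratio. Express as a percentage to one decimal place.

30.0%

3 of the 10 families have income below €211.
H = 3/10 = 30.0%.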